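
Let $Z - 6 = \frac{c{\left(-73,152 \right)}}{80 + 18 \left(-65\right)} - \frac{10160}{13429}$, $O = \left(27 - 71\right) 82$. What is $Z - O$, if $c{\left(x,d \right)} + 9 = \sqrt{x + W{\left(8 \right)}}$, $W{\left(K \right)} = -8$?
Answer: $\frac{52889369001}{14637610} - \frac{9 i}{1090} \approx 3613.3 - 0.0082569 i$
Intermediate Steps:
$O = -3608$ ($O = \left(-44\right) 82 = -3608$)
$c{\left(x,d \right)} = -9 + \sqrt{-8 + x}$ ($c{\left(x,d \right)} = -9 + \sqrt{x - 8} = -9 + \sqrt{-8 + x}$)
$Z = \frac{76872121}{14637610} - \frac{9 i}{1090}$ ($Z = 6 + \left(\frac{-9 + \sqrt{-8 - 73}}{80 + 18 \left(-65\right)} - \frac{10160}{13429}\right) = 6 + \left(\frac{-9 + \sqrt{-81}}{80 - 1170} - \frac{10160}{13429}\right) = 6 - \left(\frac{10160}{13429} - \frac{-9 + 9 i}{-1090}\right) = 6 - \left(\frac{10160}{13429} - \left(-9 + 9 i\right) \left(- \frac{1}{1090}\right)\right) = 6 - \left(\frac{10953539}{14637610} + \frac{9 i}{1090}\right) = \frac{76872121}{14637610} - \frac{9 i}{1090} \approx 5.2517 - 0.0082569 i$)
$Z - O = \left(\frac{76872121}{14637610} - \frac{9 i}{1090}\right) - -3608 = \left(\frac{76872121}{14637610} - \frac{9 i}{1090}\right) + 3608 = \frac{52889369001}{14637610} - \frac{9 i}{1090}$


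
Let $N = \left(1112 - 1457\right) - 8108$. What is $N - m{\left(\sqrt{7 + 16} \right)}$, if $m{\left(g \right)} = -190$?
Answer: $-8263$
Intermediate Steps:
$N = -8453$ ($N = -345 - 8108 = -8453$)
$N - m{\left(\sqrt{7 + 16} \right)} = -8453 - -190 = -8453 + 190 = -8263$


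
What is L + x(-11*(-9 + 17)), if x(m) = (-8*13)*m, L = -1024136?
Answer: -1014984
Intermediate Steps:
x(m) = -104*m
L + x(-11*(-9 + 17)) = -1024136 - (-1144)*(-9 + 17) = -1024136 - (-1144)*8 = -1024136 - 104*(-88) = -1024136 + 9152 = -1014984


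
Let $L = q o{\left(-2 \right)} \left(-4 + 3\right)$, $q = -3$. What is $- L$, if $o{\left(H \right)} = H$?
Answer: $6$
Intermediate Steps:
$L = -6$ ($L = \left(-3\right) \left(-2\right) \left(-4 + 3\right) = 6 \left(-1\right) = -6$)
$- L = \left(-1\right) \left(-6\right) = 6$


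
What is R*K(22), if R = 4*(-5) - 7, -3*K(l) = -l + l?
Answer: 0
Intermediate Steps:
K(l) = 0 (K(l) = -(-l + l)/3 = -⅓*0 = 0)
R = -27 (R = -20 - 7 = -27)
R*K(22) = -27*0 = 0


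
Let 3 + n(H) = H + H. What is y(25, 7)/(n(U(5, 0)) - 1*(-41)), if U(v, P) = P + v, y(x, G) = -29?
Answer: -29/48 ≈ -0.60417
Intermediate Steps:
n(H) = -3 + 2*H (n(H) = -3 + (H + H) = -3 + 2*H)
y(25, 7)/(n(U(5, 0)) - 1*(-41)) = -29/((-3 + 2*(0 + 5)) - 1*(-41)) = -29/((-3 + 2*5) + 41) = -29/((-3 + 10) + 41) = -29/(7 + 41) = -29/48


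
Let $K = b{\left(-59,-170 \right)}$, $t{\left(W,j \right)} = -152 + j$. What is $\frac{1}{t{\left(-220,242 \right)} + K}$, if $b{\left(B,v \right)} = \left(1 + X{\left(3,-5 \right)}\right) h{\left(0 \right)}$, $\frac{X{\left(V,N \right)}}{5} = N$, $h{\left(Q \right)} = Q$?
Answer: $\frac{1}{90} \approx 0.011111$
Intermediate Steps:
$X{\left(V,N \right)} = 5 N$
$b{\left(B,v \right)} = 0$ ($b{\left(B,v \right)} = \left(1 + 5 \left(-5\right)\right) 0 = \left(1 - 25\right) 0 = \left(-24\right) 0 = 0$)
$K = 0$
$\frac{1}{t{\left(-220,242 \right)} + K} = \frac{1}{\left(-152 + 242\right) + 0} = \frac{1}{90 + 0} = \frac{1}{90}$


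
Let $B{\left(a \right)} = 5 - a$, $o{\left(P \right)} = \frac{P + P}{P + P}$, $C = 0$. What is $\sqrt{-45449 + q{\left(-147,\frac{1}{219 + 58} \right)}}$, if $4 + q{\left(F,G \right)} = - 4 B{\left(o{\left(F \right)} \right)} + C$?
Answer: $i \sqrt{45469} \approx 213.23 i$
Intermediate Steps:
$o{\left(P \right)} = 1$ ($o{\left(P \right)} = \frac{2 P}{2 P} = 2 P \frac{1}{2 P} = 1$)
$q{\left(F,G \right)} = -20$ ($q{\left(F,G \right)} = -4 + \left(- 4 \left(5 - 1\right) + 0\right) = -4 + \left(\left(-4\right) 4 + 0\right) = -4 + \left(-16 + 0\right) = -4 - 16 = -20$)
$\sqrt{-45449 + q{\left(-147,\frac{1}{219 + 58} \right)}} = \sqrt{-45449 - 20} = \sqrt{-45469} = i \sqrt{45469}$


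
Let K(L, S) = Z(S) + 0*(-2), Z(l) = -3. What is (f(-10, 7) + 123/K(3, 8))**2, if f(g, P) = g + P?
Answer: 1936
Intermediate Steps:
f(g, P) = P + g
K(L, S) = -3 (K(L, S) = -3 + 0*(-2) = -3 + 0 = -3)
(f(-10, 7) + 123/K(3, 8))**2 = ((7 - 10) + 123/(-3))**2 = (-3 + 123*(-1/3))**2 = (-3 - 41)**2 = (-44)**2 = 1936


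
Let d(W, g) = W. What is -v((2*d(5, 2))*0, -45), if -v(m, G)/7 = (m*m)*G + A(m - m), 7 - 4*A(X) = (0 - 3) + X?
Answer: 35/2 ≈ 17.500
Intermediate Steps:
A(X) = 5/2 - X/4 (A(X) = 7/4 - ((0 - 3) + X)/4 = 7/4 - (-3 + X)/4 = 7/4 + (¾ - X/4) = 5/2 - X/4)
v(m, G) = -35/2 - 7*G*m² (v(m, G) = -7*((m*m)*G + (5/2 - (m - m)/4)) = -7*(m²*G + (5/2 - ¼*0)) = -7*(G*m² + (5/2 + 0)) = -7*(G*m² + 5/2) = -7*(5/2 + G*m²) = -35/2 - 7*G*m²)
-v((2*d(5, 2))*0, -45) = -(-35/2 - 7*(-45)*((2*5)*0)²) = -(-35/2 - 7*(-45)*(10*0)²) = -(-35/2 - 7*(-45)*0²) = -(-35/2 - 7*(-45)*0) = -(-35/2 + 0) = -1*(-35/2) = 35/2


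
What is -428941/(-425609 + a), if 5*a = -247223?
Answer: 2144705/2375268 ≈ 0.90293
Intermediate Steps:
a = -247223/5 (a = (1/5)*(-247223) = -247223/5 ≈ -49445.)
-428941/(-425609 + a) = -428941/(-425609 - 247223/5) = -428941/(-2375268/5) = -428941*(-5/2375268) = 2144705/2375268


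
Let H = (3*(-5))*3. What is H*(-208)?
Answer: 9360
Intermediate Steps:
H = -45 (H = -15*3 = -45)
H*(-208) = -45*(-208) = 9360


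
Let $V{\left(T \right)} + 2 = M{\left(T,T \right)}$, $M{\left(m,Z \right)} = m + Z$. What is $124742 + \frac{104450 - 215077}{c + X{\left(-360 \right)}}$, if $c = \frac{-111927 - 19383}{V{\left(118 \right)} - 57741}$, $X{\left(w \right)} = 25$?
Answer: $\frac{5738075757}{47545} \approx 1.2069 \cdot 10^{5}$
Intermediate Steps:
$M{\left(m,Z \right)} = Z + m$
$V{\left(T \right)} = -2 + 2 T$ ($V{\left(T \right)} = -2 + \left(T + T\right) = -2 + 2 T$)
$c = \frac{43770}{19169}$ ($c = \frac{-111927 - 19383}{\left(-2 + 2 \cdot 118\right) - 57741} = - \frac{131310}{\left(-2 + 236\right) - 57741} = - \frac{131310}{234 - 57741} = - \frac{131310}{-57507} = \left(-131310\right) \left(- \frac{1}{57507}\right) = \frac{43770}{19169} \approx 2.2834$)
$124742 + \frac{104450 - 215077}{c + X{\left(-360 \right)}} = 124742 + \frac{104450 - 215077}{\frac{43770}{19169} + 25} = 124742 - \frac{110627}{\frac{522995}{19169}} = 124742 - \frac{192782633}{47545} = \frac{5738075757}{47545}$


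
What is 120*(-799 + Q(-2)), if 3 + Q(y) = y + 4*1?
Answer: -96000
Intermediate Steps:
Q(y) = 1 + y (Q(y) = -3 + (y + 4*1) = -3 + (y + 4) = -3 + (4 + y) = 1 + y)
120*(-799 + Q(-2)) = 120*(-799 + (1 - 2)) = 120*(-799 - 1) = 120*(-800) = -96000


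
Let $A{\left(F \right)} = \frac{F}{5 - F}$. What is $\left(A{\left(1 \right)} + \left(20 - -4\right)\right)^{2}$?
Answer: $\frac{9409}{16} \approx 588.06$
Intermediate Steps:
$\left(A{\left(1 \right)} + \left(20 - -4\right)\right)^{2} = \left(\left(-1\right) 1 \frac{1}{-5 + 1} + \left(20 - -4\right)\right)^{2} = \left(\left(-1\right) 1 \frac{1}{-4} + \left(20 + 4\right)\right)^{2} = \left(\left(-1\right) 1 \left(- \frac{1}{4}\right) + 24\right)^{2} = \left(\frac{1}{4} + 24\right)^{2} = \left(\frac{97}{4}\right)^{2} = \frac{9409}{16}$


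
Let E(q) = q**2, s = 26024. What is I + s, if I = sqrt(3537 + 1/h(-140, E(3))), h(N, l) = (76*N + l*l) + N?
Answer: 26024 + sqrt(404875431038)/10699 ≈ 26083.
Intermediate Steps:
h(N, l) = l**2 + 77*N (h(N, l) = (76*N + l**2) + N = (l**2 + 76*N) + N = l**2 + 77*N)
I = sqrt(404875431038)/10699 (I = sqrt(3537 + 1/((3**2)**2 + 77*(-140))) = sqrt(3537 + 1/(9**2 - 10780)) = sqrt(3537 + 1/(81 - 10780)) = sqrt(3537 + 1/(-10699)) = sqrt(3537 - 1/10699) = sqrt(37842362/10699) = sqrt(404875431038)/10699 ≈ 59.473)
I + s = sqrt(404875431038)/10699 + 26024 = 26024 + sqrt(404875431038)/10699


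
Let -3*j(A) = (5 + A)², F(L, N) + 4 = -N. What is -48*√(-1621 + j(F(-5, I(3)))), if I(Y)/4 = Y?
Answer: -32*I*√3738 ≈ -1956.5*I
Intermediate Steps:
I(Y) = 4*Y
F(L, N) = -4 - N
j(A) = -(5 + A)²/3
-48*√(-1621 + j(F(-5, I(3)))) = -48*√(-1621 - (5 + (-4 - 4*3))²/3) = -48*√(-1621 - (5 + (-4 - 1*12))²/3) = -48*√(-1621 - (5 + (-4 - 12))²/3) = -48*√(-1621 - (5 - 16)²/3) = -48*√(-1621 - ⅓*(-11)²) = -48*√(-1621 - ⅓*121) = -48*√(-1621 - 121/3) = -32*I*√3738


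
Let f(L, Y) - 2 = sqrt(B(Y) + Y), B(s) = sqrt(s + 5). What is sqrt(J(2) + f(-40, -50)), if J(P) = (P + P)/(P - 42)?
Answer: sqrt(190 + 100*sqrt(-50 + 3*I*sqrt(5)))/10 ≈ 2.2189 + 1.5969*I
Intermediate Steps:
B(s) = sqrt(5 + s)
J(P) = 2*P/(-42 + P) (J(P) = (2*P)/(-42 + P) = 2*P/(-42 + P))
f(L, Y) = 2 + sqrt(Y + sqrt(5 + Y)) (f(L, Y) = 2 + sqrt(sqrt(5 + Y) + Y) = 2 + sqrt(Y + sqrt(5 + Y)))
sqrt(J(2) + f(-40, -50)) = sqrt(2*2/(-42 + 2) + (2 + sqrt(-50 + sqrt(5 - 50)))) = sqrt(2*2/(-40) + (2 + sqrt(-50 + sqrt(-45)))) = sqrt(2*2*(-1/40) + (2 + sqrt(-50 + 3*I*sqrt(5)))) = sqrt(-1/10 + (2 + sqrt(-50 + 3*I*sqrt(5)))) = sqrt(19/10 + sqrt(-50 + 3*I*sqrt(5)))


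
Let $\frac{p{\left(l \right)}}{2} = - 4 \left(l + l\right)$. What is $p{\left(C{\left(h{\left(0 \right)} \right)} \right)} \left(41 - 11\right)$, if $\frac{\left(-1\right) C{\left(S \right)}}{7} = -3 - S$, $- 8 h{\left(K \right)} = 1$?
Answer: $-9660$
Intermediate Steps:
$h{\left(K \right)} = - \frac{1}{8}$ ($h{\left(K \right)} = \left(- \frac{1}{8}\right) 1 = - \frac{1}{8}$)
$C{\left(S \right)} = 21 + 7 S$ ($C{\left(S \right)} = - 7 \left(-3 - S\right) = 21 + 7 S$)
$p{\left(l \right)} = - 16 l$ ($p{\left(l \right)} = 2 \left(- 4 \left(l + l\right)\right) = 2 \left(- 4 \cdot 2 l\right) = 2 \left(- 8 l\right) = - 16 l$)
$p{\left(C{\left(h{\left(0 \right)} \right)} \right)} \left(41 - 11\right) = - 16 \left(21 + 7 \left(- \frac{1}{8}\right)\right) \left(41 - 11\right) = - 16 \left(21 - \frac{7}{8}\right) 30 = \left(-16\right) \frac{161}{8} \cdot 30 = \left(-322\right) 30 = -9660$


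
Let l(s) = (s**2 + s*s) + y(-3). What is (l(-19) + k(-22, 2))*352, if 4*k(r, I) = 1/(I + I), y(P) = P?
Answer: 253110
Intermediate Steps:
l(s) = -3 + 2*s**2 (l(s) = (s**2 + s*s) - 3 = (s**2 + s**2) - 3 = 2*s**2 - 3 = -3 + 2*s**2)
k(r, I) = 1/(8*I) (k(r, I) = 1/(4*(I + I)) = 1/(4*((2*I))) = (1/(2*I))/4 = 1/(8*I))
(l(-19) + k(-22, 2))*352 = ((-3 + 2*(-19)**2) + (1/8)/2)*352 = ((-3 + 2*361) + (1/8)*(1/2))*352 = ((-3 + 722) + 1/16)*352 = (719 + 1/16)*352 = (11505/16)*352 = 253110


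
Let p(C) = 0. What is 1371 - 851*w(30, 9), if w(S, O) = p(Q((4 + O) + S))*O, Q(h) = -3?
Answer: 1371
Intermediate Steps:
w(S, O) = 0 (w(S, O) = 0*O = 0)
1371 - 851*w(30, 9) = 1371 - 851*0 = 1371 + 0 = 1371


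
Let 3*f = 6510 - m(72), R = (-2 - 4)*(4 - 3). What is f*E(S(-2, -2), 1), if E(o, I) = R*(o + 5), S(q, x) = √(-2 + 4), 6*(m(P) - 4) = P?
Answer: -64940 - 12988*√2 ≈ -83308.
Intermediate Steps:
R = -6 (R = -6*1 = -6)
m(P) = 4 + P/6
S(q, x) = √2
E(o, I) = -30 - 6*o (E(o, I) = -6*(o + 5) = -6*(5 + o) = -30 - 6*o)
f = 6494/3 (f = (6510 - (4 + (⅙)*72))/3 = (6510 - (4 + 12))/3 = (6510 - 1*16)/3 = (6510 - 16)/3 = (⅓)*6494 = 6494/3 ≈ 2164.7)
f*E(S(-2, -2), 1) = 6494*(-30 - 6*√2)/3 = -64940 - 12988*√2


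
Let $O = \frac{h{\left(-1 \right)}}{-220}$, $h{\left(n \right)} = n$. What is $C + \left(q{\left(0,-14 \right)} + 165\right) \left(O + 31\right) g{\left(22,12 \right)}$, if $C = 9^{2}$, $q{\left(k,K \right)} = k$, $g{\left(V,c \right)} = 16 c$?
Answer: $982305$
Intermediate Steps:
$O = \frac{1}{220}$ ($O = - \frac{1}{-220} = \left(-1\right) \left(- \frac{1}{220}\right) = \frac{1}{220} \approx 0.0045455$)
$C = 81$
$C + \left(q{\left(0,-14 \right)} + 165\right) \left(O + 31\right) g{\left(22,12 \right)} = 81 + \left(0 + 165\right) \left(\frac{1}{220} + 31\right) 16 \cdot 12 = 81 + 165 \cdot \frac{6821}{220} \cdot 192 = 81 + \frac{20463}{4} \cdot 192 = 81 + 982224 = 982305$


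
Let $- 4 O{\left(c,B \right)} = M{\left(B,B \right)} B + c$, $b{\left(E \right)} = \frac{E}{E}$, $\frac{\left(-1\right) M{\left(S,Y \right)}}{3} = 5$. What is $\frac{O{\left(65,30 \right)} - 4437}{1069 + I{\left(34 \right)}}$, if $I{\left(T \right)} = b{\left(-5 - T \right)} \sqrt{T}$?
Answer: $- \frac{18561047}{4570908} + \frac{17363 \sqrt{34}}{4570908} \approx -4.0385$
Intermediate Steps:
$M{\left(S,Y \right)} = -15$ ($M{\left(S,Y \right)} = \left(-3\right) 5 = -15$)
$b{\left(E \right)} = 1$
$I{\left(T \right)} = \sqrt{T}$ ($I{\left(T \right)} = 1 \sqrt{T} = \sqrt{T}$)
$O{\left(c,B \right)} = - \frac{c}{4} + \frac{15 B}{4}$ ($O{\left(c,B \right)} = - \frac{- 15 B + c}{4} = - \frac{c - 15 B}{4} = - \frac{c}{4} + \frac{15 B}{4}$)
$\frac{O{\left(65,30 \right)} - 4437}{1069 + I{\left(34 \right)}} = \frac{\left(\left(- \frac{1}{4}\right) 65 + \frac{15}{4} \cdot 30\right) - 4437}{1069 + \sqrt{34}} = \frac{\left(- \frac{65}{4} + \frac{225}{2}\right) - 4437}{1069 + \sqrt{34}} = \frac{\frac{385}{4} - 4437}{1069 + \sqrt{34}} = - \frac{17363}{4 \left(1069 + \sqrt{34}\right)}$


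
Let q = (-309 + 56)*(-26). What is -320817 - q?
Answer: -327395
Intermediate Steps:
q = 6578 (q = -253*(-26) = 6578)
-320817 - q = -320817 - 1*6578 = -320817 - 6578 = -327395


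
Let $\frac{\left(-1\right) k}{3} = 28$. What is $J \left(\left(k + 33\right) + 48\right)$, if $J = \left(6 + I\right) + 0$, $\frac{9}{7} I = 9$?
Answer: $-39$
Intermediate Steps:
$I = 7$ ($I = \frac{7}{9} \cdot 9 = 7$)
$k = -84$ ($k = \left(-3\right) 28 = -84$)
$J = 13$ ($J = \left(6 + 7\right) + 0 = 13 + 0 = 13$)
$J \left(\left(k + 33\right) + 48\right) = 13 \left(\left(-84 + 33\right) + 48\right) = 13 \left(-51 + 48\right) = 13 \left(-3\right) = -39$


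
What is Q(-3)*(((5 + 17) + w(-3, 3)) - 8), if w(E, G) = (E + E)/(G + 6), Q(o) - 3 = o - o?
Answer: 40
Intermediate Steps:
Q(o) = 3 (Q(o) = 3 + (o - o) = 3 + 0 = 3)
w(E, G) = 2*E/(6 + G) (w(E, G) = (2*E)/(6 + G) = 2*E/(6 + G))
Q(-3)*(((5 + 17) + w(-3, 3)) - 8) = 3*(((5 + 17) + 2*(-3)/(6 + 3)) - 8) = 3*((22 + 2*(-3)/9) - 8) = 3*((22 + 2*(-3)*(⅑)) - 8) = 3*((22 - ⅔) - 8) = 3*(64/3 - 8) = 3*(40/3) = 40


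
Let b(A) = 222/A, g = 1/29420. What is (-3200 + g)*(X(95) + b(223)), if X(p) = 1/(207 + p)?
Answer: -6332784380733/1981319320 ≈ -3196.2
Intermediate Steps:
g = 1/29420 ≈ 3.3990e-5
(-3200 + g)*(X(95) + b(223)) = (-3200 + 1/29420)*(1/(207 + 95) + 222/223) = -94143999*(1/302 + 222*(1/223))/29420 = -94143999*(1/302 + 222/223)/29420 = -94143999/29420*67267/67346 = -6332784380733/1981319320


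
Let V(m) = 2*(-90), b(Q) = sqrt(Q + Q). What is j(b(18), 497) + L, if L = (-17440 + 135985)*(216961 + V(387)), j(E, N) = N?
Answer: 25698304142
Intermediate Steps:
b(Q) = sqrt(2)*sqrt(Q) (b(Q) = sqrt(2*Q) = sqrt(2)*sqrt(Q))
V(m) = -180
L = 25698303645 (L = (-17440 + 135985)*(216961 - 180) = 118545*216781 = 25698303645)
j(b(18), 497) + L = 497 + 25698303645 = 25698304142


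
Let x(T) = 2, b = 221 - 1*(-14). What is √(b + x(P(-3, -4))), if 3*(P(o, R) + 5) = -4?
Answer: √237 ≈ 15.395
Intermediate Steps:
P(o, R) = -19/3 (P(o, R) = -5 + (⅓)*(-4) = -5 - 4/3 = -19/3)
b = 235 (b = 221 + 14 = 235)
√(b + x(P(-3, -4))) = √(235 + 2) = √237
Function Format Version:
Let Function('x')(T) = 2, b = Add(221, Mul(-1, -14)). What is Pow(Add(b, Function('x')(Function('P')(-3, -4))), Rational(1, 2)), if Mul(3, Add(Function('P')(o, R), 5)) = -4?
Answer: Pow(237, Rational(1, 2)) ≈ 15.395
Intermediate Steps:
Function('P')(o, R) = Rational(-19, 3) (Function('P')(o, R) = Add(-5, Mul(Rational(1, 3), -4)) = Add(-5, Rational(-4, 3)) = Rational(-19, 3))
b = 235 (b = Add(221, 14) = 235)
Pow(Add(b, Function('x')(Function('P')(-3, -4))), Rational(1, 2)) = Pow(Add(235, 2), Rational(1, 2)) = Pow(237, Rational(1, 2))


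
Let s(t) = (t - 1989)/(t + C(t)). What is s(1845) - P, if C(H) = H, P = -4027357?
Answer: 825608177/205 ≈ 4.0274e+6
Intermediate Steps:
s(t) = (-1989 + t)/(2*t) (s(t) = (t - 1989)/(t + t) = (-1989 + t)/((2*t)) = (-1989 + t)*(1/(2*t)) = (-1989 + t)/(2*t))
s(1845) - P = (½)*(-1989 + 1845)/1845 - 1*(-4027357) = (½)*(1/1845)*(-144) + 4027357 = -8/205 + 4027357 = 825608177/205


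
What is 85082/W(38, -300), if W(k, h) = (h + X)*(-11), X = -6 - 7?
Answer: 85082/3443 ≈ 24.712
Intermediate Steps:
X = -13
W(k, h) = 143 - 11*h (W(k, h) = (h - 13)*(-11) = (-13 + h)*(-11) = 143 - 11*h)
85082/W(38, -300) = 85082/(143 - 11*(-300)) = 85082/(143 + 3300) = 85082/3443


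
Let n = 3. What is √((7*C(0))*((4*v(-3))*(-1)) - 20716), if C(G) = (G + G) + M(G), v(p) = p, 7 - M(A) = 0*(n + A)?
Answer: 4*I*√1258 ≈ 141.87*I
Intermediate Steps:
M(A) = 7 (M(A) = 7 - 0*(3 + A) = 7 - 1*0 = 7 + 0 = 7)
C(G) = 7 + 2*G (C(G) = (G + G) + 7 = 2*G + 7 = 7 + 2*G)
√((7*C(0))*((4*v(-3))*(-1)) - 20716) = √((7*(7 + 2*0))*((4*(-3))*(-1)) - 20716) = √((7*(7 + 0))*(-12*(-1)) - 20716) = √((7*7)*12 - 20716) = √(49*12 - 20716) = √(588 - 20716) = √(-20128) = 4*I*√1258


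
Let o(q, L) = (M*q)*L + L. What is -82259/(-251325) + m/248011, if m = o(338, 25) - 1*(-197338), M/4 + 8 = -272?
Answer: -2308536407176/62331364575 ≈ -37.036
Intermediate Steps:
M = -1120 (M = -32 + 4*(-272) = -32 - 1088 = -1120)
o(q, L) = L - 1120*L*q (o(q, L) = (-1120*q)*L + L = -1120*L*q + L = L - 1120*L*q)
m = -9266637 (m = 25*(1 - 1120*338) - 1*(-197338) = 25*(1 - 378560) + 197338 = 25*(-378559) + 197338 = -9463975 + 197338 = -9266637)
-82259/(-251325) + m/248011 = -82259/(-251325) - 9266637/248011 = -82259*(-1/251325) - 9266637*1/248011 = 82259/251325 - 9266637/248011 = -2308536407176/62331364575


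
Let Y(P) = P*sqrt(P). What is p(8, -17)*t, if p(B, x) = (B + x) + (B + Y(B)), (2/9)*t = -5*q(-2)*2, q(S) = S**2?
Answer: 180 - 2880*sqrt(2) ≈ -3892.9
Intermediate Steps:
Y(P) = P**(3/2)
t = -180 (t = 9*(-5*(-2)**2*2)/2 = 9*(-5*4*2)/2 = 9*(-20*2)/2 = (9/2)*(-40) = -180)
p(B, x) = x + B**(3/2) + 2*B (p(B, x) = (B + x) + (B + B**(3/2)) = x + B**(3/2) + 2*B)
p(8, -17)*t = (-17 + 8**(3/2) + 2*8)*(-180) = (-17 + 16*sqrt(2) + 16)*(-180) = (-1 + 16*sqrt(2))*(-180) = 180 - 2880*sqrt(2)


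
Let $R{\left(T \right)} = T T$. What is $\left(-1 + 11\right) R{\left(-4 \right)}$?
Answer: $160$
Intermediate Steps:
$R{\left(T \right)} = T^{2}$
$\left(-1 + 11\right) R{\left(-4 \right)} = \left(-1 + 11\right) \left(-4\right)^{2} = 10 \cdot 16 = 160$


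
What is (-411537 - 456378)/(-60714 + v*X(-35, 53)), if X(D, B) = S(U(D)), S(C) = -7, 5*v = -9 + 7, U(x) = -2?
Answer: 4339575/303556 ≈ 14.296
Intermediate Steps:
v = -⅖ (v = (-9 + 7)/5 = (⅕)*(-2) = -⅖ ≈ -0.40000)
X(D, B) = -7
(-411537 - 456378)/(-60714 + v*X(-35, 53)) = (-411537 - 456378)/(-60714 - ⅖*(-7)) = -867915/(-60714 + 14/5) = -867915/(-303556/5) = -867915*(-5/303556) = 4339575/303556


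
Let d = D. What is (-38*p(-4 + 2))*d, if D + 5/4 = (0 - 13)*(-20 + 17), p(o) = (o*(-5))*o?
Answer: 28690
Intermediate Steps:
p(o) = -5*o**2 (p(o) = (-5*o)*o = -5*o**2)
D = 151/4 (D = -5/4 + (0 - 13)*(-20 + 17) = -5/4 - 13*(-3) = -5/4 + 39 = 151/4 ≈ 37.750)
d = 151/4 ≈ 37.750
(-38*p(-4 + 2))*d = -(-190)*(-4 + 2)**2*(151/4) = -(-190)*(-2)**2*(151/4) = -(-190)*4*(151/4) = -38*(-20)*(151/4) = 760*(151/4) = 28690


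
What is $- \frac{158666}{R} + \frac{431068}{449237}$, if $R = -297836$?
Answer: $\frac{99833103345}{66899475566} \approx 1.4923$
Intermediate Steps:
$- \frac{158666}{R} + \frac{431068}{449237} = - \frac{158666}{-297836} + \frac{431068}{449237} = \left(-158666\right) \left(- \frac{1}{297836}\right) + 431068 \cdot \frac{1}{449237} = \frac{79333}{148918} + \frac{431068}{449237} = \frac{99833103345}{66899475566}$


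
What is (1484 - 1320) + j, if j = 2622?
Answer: 2786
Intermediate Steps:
(1484 - 1320) + j = (1484 - 1320) + 2622 = 164 + 2622 = 2786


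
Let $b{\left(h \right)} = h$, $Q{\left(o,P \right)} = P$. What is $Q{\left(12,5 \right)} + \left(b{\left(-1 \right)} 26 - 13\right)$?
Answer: $-34$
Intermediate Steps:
$Q{\left(12,5 \right)} + \left(b{\left(-1 \right)} 26 - 13\right) = 5 - 39 = -34$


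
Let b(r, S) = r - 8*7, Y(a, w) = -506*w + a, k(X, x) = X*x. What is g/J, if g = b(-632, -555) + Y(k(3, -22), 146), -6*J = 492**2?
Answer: 37315/20172 ≈ 1.8498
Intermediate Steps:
J = -40344 (J = -1/6*492**2 = -1/6*242064 = -40344)
Y(a, w) = a - 506*w
b(r, S) = -56 + r (b(r, S) = r - 56 = -56 + r)
g = -74630 (g = (-56 - 632) + (3*(-22) - 506*146) = -688 + (-66 - 73876) = -688 - 73942 = -74630)
g/J = -74630/(-40344) = -74630*(-1/40344) = 37315/20172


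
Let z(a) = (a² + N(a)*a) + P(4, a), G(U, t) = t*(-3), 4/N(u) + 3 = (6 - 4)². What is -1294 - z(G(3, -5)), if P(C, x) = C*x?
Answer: -1639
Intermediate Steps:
N(u) = 4 (N(u) = 4/(-3 + (6 - 4)²) = 4/(-3 + 2²) = 4/(-3 + 4) = 4/1 = 4*1 = 4)
G(U, t) = -3*t
z(a) = a² + 8*a (z(a) = (a² + 4*a) + 4*a = a² + 8*a)
-1294 - z(G(3, -5)) = -1294 - (-3*(-5))*(8 - 3*(-5)) = -1294 - 15*(8 + 15) = -1294 - 15*23 = -1294 - 1*345 = -1294 - 345 = -1639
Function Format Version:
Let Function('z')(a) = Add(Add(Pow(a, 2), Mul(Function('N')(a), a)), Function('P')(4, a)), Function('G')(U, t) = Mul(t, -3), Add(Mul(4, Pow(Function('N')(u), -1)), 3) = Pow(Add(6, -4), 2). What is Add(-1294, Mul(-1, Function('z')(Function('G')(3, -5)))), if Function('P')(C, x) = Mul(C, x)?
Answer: -1639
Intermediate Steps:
Function('N')(u) = 4 (Function('N')(u) = Mul(4, Pow(Add(-3, Pow(Add(6, -4), 2)), -1)) = Mul(4, Pow(Add(-3, Pow(2, 2)), -1)) = Mul(4, Pow(Add(-3, 4), -1)) = Mul(4, Pow(1, -1)) = Mul(4, 1) = 4)
Function('G')(U, t) = Mul(-3, t)
Function('z')(a) = Add(Pow(a, 2), Mul(8, a)) (Function('z')(a) = Add(Add(Pow(a, 2), Mul(4, a)), Mul(4, a)) = Add(Pow(a, 2), Mul(8, a)))
Add(-1294, Mul(-1, Function('z')(Function('G')(3, -5)))) = Add(-1294, Mul(-1, Mul(Mul(-3, -5), Add(8, Mul(-3, -5))))) = Add(-1294, Mul(-1, Mul(15, Add(8, 15)))) = Add(-1294, Mul(-1, Mul(15, 23))) = Add(-1294, Mul(-1, 345)) = Add(-1294, -345) = -1639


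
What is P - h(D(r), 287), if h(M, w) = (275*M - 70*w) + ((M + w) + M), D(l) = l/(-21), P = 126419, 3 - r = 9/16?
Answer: 16380465/112 ≈ 1.4625e+5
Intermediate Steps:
r = 39/16 (r = 3 - 9/16 = 39/16 ≈ 2.4375)
D(l) = -l/21 (D(l) = l*(-1/21) = -l/21)
h(M, w) = -69*w + 277*M (h(M, w) = (-70*w + 275*M) + (w + 2*M) = -69*w + 277*M)
P - h(D(r), 287) = 126419 - (-69*287 + 277*(-1/21*39/16)) = 126419 - (-19803 + 277*(-13/112)) = 126419 - (-19803 - 3601/112) = 126419 - 1*(-2221537/112) = 126419 + 2221537/112 = 16380465/112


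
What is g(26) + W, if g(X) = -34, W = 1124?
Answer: 1090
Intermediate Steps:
g(26) + W = -34 + 1124 = 1090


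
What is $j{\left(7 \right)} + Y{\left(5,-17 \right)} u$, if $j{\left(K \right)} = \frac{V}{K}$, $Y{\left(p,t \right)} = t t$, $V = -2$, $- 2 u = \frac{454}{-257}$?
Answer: $\frac{458707}{1799} \approx 254.98$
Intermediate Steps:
$u = \frac{227}{257}$ ($u = - \frac{454 \frac{1}{-257}}{2} = - \frac{454 \left(- \frac{1}{257}\right)}{2} = \left(- \frac{1}{2}\right) \left(- \frac{454}{257}\right) = \frac{227}{257} \approx 0.88327$)
$Y{\left(p,t \right)} = t^{2}$
$j{\left(K \right)} = - \frac{2}{K}$
$j{\left(7 \right)} + Y{\left(5,-17 \right)} u = - \frac{2}{7} + \left(-17\right)^{2} \cdot \frac{227}{257} = \left(-2\right) \frac{1}{7} + 289 \cdot \frac{227}{257} = - \frac{2}{7} + \frac{65603}{257} = \frac{458707}{1799}$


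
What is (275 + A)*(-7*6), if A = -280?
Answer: 210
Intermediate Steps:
(275 + A)*(-7*6) = (275 - 280)*(-7*6) = -5*(-42) = 210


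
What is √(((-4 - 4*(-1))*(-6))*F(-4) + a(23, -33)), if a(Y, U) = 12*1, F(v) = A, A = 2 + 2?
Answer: 2*√3 ≈ 3.4641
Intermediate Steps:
A = 4
F(v) = 4
a(Y, U) = 12
√(((-4 - 4*(-1))*(-6))*F(-4) + a(23, -33)) = √(((-4 - 4*(-1))*(-6))*4 + 12) = √(((-4 + 4)*(-6))*4 + 12) = √((0*(-6))*4 + 12) = √(0*4 + 12) = √(0 + 12) = √12 = 2*√3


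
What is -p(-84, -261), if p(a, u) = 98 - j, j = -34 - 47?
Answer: -179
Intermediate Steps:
j = -81
p(a, u) = 179 (p(a, u) = 98 - 1*(-81) = 98 + 81 = 179)
-p(-84, -261) = -1*179 = -179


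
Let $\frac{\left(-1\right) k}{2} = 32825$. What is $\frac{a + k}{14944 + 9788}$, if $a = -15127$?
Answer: $- \frac{80777}{24732} \approx -3.2661$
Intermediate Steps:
$k = -65650$ ($k = \left(-2\right) 32825 = -65650$)
$\frac{a + k}{14944 + 9788} = \frac{-15127 - 65650}{14944 + 9788} = - \frac{80777}{24732}$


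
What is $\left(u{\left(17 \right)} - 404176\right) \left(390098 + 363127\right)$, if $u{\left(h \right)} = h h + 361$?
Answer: $-303945871350$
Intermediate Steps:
$u{\left(h \right)} = 361 + h^{2}$ ($u{\left(h \right)} = h^{2} + 361 = 361 + h^{2}$)
$\left(u{\left(17 \right)} - 404176\right) \left(390098 + 363127\right) = \left(\left(361 + 17^{2}\right) - 404176\right) \left(390098 + 363127\right) = \left(\left(361 + 289\right) - 404176\right) 753225 = \left(650 - 404176\right) 753225 = \left(-403526\right) 753225 = -303945871350$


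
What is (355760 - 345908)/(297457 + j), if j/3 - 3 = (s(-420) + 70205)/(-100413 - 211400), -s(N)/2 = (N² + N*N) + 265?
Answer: 3071981676/92755673633 ≈ 0.033119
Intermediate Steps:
s(N) = -530 - 4*N² (s(N) = -2*((N² + N*N) + 265) = -2*((N² + N²) + 265) = -2*(2*N² + 265) = -2*(265 + 2*N²) = -530 - 4*N²)
j = 4714092/311813 (j = 9 + 3*(((-530 - 4*(-420)²) + 70205)/(-100413 - 211400)) = 9 + 3*(((-530 - 4*176400) + 70205)/(-311813)) = 9 + 3*(((-530 - 705600) + 70205)*(-1/311813)) = 9 + 3*((-706130 + 70205)*(-1/311813)) = 9 + 3*(-635925*(-1/311813)) = 9 + 3*(635925/311813) = 9 + 1907775/311813 = 4714092/311813 ≈ 15.118)
(355760 - 345908)/(297457 + j) = (355760 - 345908)/(297457 + 4714092/311813) = 9852/(92755673633/311813) = 9852*(311813/92755673633) = 3071981676/92755673633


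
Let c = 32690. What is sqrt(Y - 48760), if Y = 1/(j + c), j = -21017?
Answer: I*sqrt(738220596263)/3891 ≈ 220.82*I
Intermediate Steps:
Y = 1/11673 (Y = 1/(-21017 + 32690) = 1/11673 ≈ 8.5668e-5)
sqrt(Y - 48760) = sqrt(1/11673 - 48760) = sqrt(-569175479/11673) = I*sqrt(738220596263)/3891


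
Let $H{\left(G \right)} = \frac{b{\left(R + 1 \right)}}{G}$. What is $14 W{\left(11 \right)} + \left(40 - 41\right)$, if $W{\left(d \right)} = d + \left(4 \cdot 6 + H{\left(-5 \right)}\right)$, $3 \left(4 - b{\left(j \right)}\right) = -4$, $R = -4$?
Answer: $\frac{7111}{15} \approx 474.07$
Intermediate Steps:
$b{\left(j \right)} = \frac{16}{3}$ ($b{\left(j \right)} = 4 - - \frac{4}{3} = 4 + \frac{4}{3} = \frac{16}{3}$)
$H{\left(G \right)} = \frac{16}{3 G}$
$W{\left(d \right)} = \frac{344}{15} + d$ ($W{\left(d \right)} = d + \left(4 \cdot 6 + \frac{16}{3 \left(-5\right)}\right) = d + \left(24 + \frac{16}{3} \left(- \frac{1}{5}\right)\right) = d + \left(24 - \frac{16}{15}\right) = d + \frac{344}{15} = \frac{344}{15} + d$)
$14 W{\left(11 \right)} + \left(40 - 41\right) = 14 \left(\frac{344}{15} + 11\right) + \left(40 - 41\right) = 14 \cdot \frac{509}{15} + \left(40 - 41\right) = \frac{7126}{15} - 1 = \frac{7111}{15}$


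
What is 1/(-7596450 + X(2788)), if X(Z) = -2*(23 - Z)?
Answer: -1/7590920 ≈ -1.3174e-7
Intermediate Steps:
X(Z) = -46 + 2*Z
1/(-7596450 + X(2788)) = 1/(-7596450 + (-46 + 2*2788)) = 1/(-7596450 + (-46 + 5576)) = 1/(-7596450 + 5530) = 1/(-7590920) = -1/7590920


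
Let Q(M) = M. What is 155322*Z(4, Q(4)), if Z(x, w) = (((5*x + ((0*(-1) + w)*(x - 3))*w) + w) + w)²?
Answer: 300703392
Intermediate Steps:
Z(x, w) = (2*w + 5*x + w²*(-3 + x))² (Z(x, w) = (((5*x + ((0 + w)*(-3 + x))*w) + w) + w)² = (((5*x + (w*(-3 + x))*w) + w) + w)² = (((5*x + w²*(-3 + x)) + w) + w)² = ((w + 5*x + w²*(-3 + x)) + w)² = (2*w + 5*x + w²*(-3 + x))²)
155322*Z(4, Q(4)) = 155322*(-3*4² + 2*4 + 5*4 + 4*4²)² = 155322*(-3*16 + 8 + 20 + 4*16)² = 155322*(-48 + 8 + 20 + 64)² = 155322*44² = 155322*1936 = 300703392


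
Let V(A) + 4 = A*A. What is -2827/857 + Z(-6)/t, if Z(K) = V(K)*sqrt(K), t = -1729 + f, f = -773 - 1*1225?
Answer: -2827/857 - 32*I*sqrt(6)/3727 ≈ -3.2987 - 0.021031*I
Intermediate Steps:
V(A) = -4 + A**2 (V(A) = -4 + A*A = -4 + A**2)
f = -1998 (f = -773 - 1225 = -1998)
t = -3727 (t = -1729 - 1998 = -3727)
Z(K) = sqrt(K)*(-4 + K**2) (Z(K) = (-4 + K**2)*sqrt(K) = sqrt(K)*(-4 + K**2))
-2827/857 + Z(-6)/t = -2827/857 + (sqrt(-6)*(-4 + (-6)**2))/(-3727) = -2827*1/857 + ((I*sqrt(6))*(-4 + 36))*(-1/3727) = -2827/857 + ((I*sqrt(6))*32)*(-1/3727) = -2827/857 + (32*I*sqrt(6))*(-1/3727) = -2827/857 - 32*I*sqrt(6)/3727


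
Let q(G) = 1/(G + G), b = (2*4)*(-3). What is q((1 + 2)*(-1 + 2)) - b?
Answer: 145/6 ≈ 24.167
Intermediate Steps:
b = -24 (b = 8*(-3) = -24)
q(G) = 1/(2*G)
q((1 + 2)*(-1 + 2)) - b = 1/(2*(((1 + 2)*(-1 + 2)))) - 1*(-24) = 1/(2*((3*1))) + 24 = (1/2)/3 + 24 = (1/2)*(1/3) + 24 = 1/6 + 24 = 145/6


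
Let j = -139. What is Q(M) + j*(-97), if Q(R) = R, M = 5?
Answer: 13488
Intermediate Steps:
Q(M) + j*(-97) = 5 - 139*(-97) = 5 + 13483 = 13488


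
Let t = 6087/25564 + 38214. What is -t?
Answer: -976908783/25564 ≈ -38214.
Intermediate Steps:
t = 976908783/25564 (t = 6087*(1/25564) + 38214 = 6087/25564 + 38214 = 976908783/25564 ≈ 38214.)
-t = -1*976908783/25564 = -976908783/25564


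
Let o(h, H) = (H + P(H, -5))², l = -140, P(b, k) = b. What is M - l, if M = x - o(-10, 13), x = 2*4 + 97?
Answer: -431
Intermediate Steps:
o(h, H) = 4*H² (o(h, H) = (H + H)² = (2*H)² = 4*H²)
x = 105 (x = 8 + 97 = 105)
M = -571 (M = 105 - 4*13² = 105 - 4*169 = 105 - 1*676 = 105 - 676 = -571)
M - l = -571 - 1*(-140) = -571 + 140 = -431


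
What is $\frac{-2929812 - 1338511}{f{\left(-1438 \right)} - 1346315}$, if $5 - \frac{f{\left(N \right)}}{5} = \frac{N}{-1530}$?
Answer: $\frac{653053419}{205983089} \approx 3.1704$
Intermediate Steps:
$f{\left(N \right)} = 25 + \frac{N}{306}$ ($f{\left(N \right)} = 25 - 5 \frac{N}{-1530} = 25 - 5 N \left(- \frac{1}{1530}\right) = 25 - 5 \left(- \frac{N}{1530}\right) = 25 + \frac{N}{306}$)
$\frac{-2929812 - 1338511}{f{\left(-1438 \right)} - 1346315} = \frac{-2929812 - 1338511}{\left(25 + \frac{1}{306} \left(-1438\right)\right) - 1346315} = - \frac{4268323}{\left(25 - \frac{719}{153}\right) - 1346315} = - \frac{4268323}{\frac{3106}{153} - 1346315} = - \frac{4268323}{- \frac{205983089}{153}} = \left(-4268323\right) \left(- \frac{153}{205983089}\right) = \frac{653053419}{205983089}$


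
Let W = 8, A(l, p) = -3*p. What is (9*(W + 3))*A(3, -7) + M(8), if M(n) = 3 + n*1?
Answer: 2090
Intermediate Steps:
M(n) = 3 + n
(9*(W + 3))*A(3, -7) + M(8) = (9*(8 + 3))*(-3*(-7)) + (3 + 8) = (9*11)*21 + 11 = 99*21 + 11 = 2079 + 11 = 2090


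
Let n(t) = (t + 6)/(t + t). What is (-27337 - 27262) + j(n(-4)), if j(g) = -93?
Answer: -54692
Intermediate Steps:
n(t) = (6 + t)/(2*t) (n(t) = (6 + t)/((2*t)) = (6 + t)*(1/(2*t)) = (6 + t)/(2*t))
(-27337 - 27262) + j(n(-4)) = (-27337 - 27262) - 93 = -54599 - 93 = -54692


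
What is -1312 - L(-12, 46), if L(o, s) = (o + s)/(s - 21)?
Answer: -32834/25 ≈ -1313.4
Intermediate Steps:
L(o, s) = (o + s)/(-21 + s)
-1312 - L(-12, 46) = -1312 - (-12 + 46)/(-21 + 46) = -1312 - 34/25 = -32834/25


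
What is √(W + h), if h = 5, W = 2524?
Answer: 3*√281 ≈ 50.289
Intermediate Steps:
√(W + h) = √(2524 + 5) = √2529 = 3*√281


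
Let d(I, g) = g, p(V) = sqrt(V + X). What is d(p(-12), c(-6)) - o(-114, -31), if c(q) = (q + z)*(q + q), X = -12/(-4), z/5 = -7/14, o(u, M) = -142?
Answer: 244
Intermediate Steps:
z = -5/2 (z = 5*(-7/14) = 5*(-7*1/14) = 5*(-1/2) = -5/2 ≈ -2.5000)
X = 3 (X = -12*(-1/4) = 3)
c(q) = 2*q*(-5/2 + q) (c(q) = (q - 5/2)*(q + q) = (-5/2 + q)*(2*q) = 2*q*(-5/2 + q))
p(V) = sqrt(3 + V) (p(V) = sqrt(V + 3) = sqrt(3 + V))
d(p(-12), c(-6)) - o(-114, -31) = -6*(-5 + 2*(-6)) - 1*(-142) = -6*(-5 - 12) + 142 = -6*(-17) + 142 = 102 + 142 = 244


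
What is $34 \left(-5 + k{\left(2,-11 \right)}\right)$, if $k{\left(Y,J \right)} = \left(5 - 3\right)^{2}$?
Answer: $-34$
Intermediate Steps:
$k{\left(Y,J \right)} = 4$ ($k{\left(Y,J \right)} = 2^{2} = 4$)
$34 \left(-5 + k{\left(2,-11 \right)}\right) = 34 \left(-5 + 4\right) = 34 \left(-1\right) = -34$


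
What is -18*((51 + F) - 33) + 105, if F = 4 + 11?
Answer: -489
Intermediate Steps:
F = 15
-18*((51 + F) - 33) + 105 = -18*((51 + 15) - 33) + 105 = -18*(66 - 33) + 105 = -18*33 + 105 = -594 + 105 = -489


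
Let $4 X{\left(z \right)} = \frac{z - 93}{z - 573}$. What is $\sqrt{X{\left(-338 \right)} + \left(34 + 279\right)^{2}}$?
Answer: $\frac{\sqrt{325226514437}}{1822} \approx 313.0$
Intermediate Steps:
$X{\left(z \right)} = \frac{-93 + z}{4 \left(-573 + z\right)}$ ($X{\left(z \right)} = \frac{\left(z - 93\right) \frac{1}{z - 573}}{4} = \frac{\left(-93 + z\right) \frac{1}{-573 + z}}{4} = \frac{\frac{1}{-573 + z} \left(-93 + z\right)}{4} = \frac{-93 + z}{4 \left(-573 + z\right)}$)
$\sqrt{X{\left(-338 \right)} + \left(34 + 279\right)^{2}} = \sqrt{\frac{-93 - 338}{4 \left(-573 - 338\right)} + \left(34 + 279\right)^{2}} = \sqrt{\frac{1}{4} \frac{1}{-911} \left(-431\right) + 313^{2}} = \sqrt{\frac{1}{4} \left(- \frac{1}{911}\right) \left(-431\right) + 97969} = \sqrt{\frac{431}{3644} + 97969} = \sqrt{\frac{356999467}{3644}} = \frac{\sqrt{325226514437}}{1822}$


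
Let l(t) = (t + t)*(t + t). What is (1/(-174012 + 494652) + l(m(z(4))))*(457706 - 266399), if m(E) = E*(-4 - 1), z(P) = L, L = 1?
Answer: 2044689279769/106880 ≈ 1.9131e+7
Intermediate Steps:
z(P) = 1
m(E) = -5*E (m(E) = E*(-5) = -5*E)
l(t) = 4*t² (l(t) = (2*t)*(2*t) = 4*t²)
(1/(-174012 + 494652) + l(m(z(4))))*(457706 - 266399) = (1/(-174012 + 494652) + 4*(-5*1)²)*(457706 - 266399) = (1/320640 + 4*(-5)²)*191307 = (1/320640 + 4*25)*191307 = (1/320640 + 100)*191307 = (32064001/320640)*191307 = 2044689279769/106880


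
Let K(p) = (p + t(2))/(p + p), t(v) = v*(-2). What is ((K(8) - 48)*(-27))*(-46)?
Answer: -118611/2 ≈ -59306.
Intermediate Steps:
t(v) = -2*v
K(p) = (-4 + p)/(2*p) (K(p) = (p - 2*2)/(p + p) = (p - 4)/((2*p)) = (-4 + p)*(1/(2*p)) = (-4 + p)/(2*p))
((K(8) - 48)*(-27))*(-46) = (((1/2)*(-4 + 8)/8 - 48)*(-27))*(-46) = (((1/2)*(1/8)*4 - 48)*(-27))*(-46) = ((1/4 - 48)*(-27))*(-46) = -191/4*(-27)*(-46) = (5157/4)*(-46) = -118611/2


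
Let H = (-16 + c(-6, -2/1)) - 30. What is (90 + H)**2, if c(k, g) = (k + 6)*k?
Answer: 1936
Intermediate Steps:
c(k, g) = k*(6 + k) (c(k, g) = (6 + k)*k = k*(6 + k))
H = -46 (H = (-16 - 6*(6 - 6)) - 30 = (-16 - 6*0) - 30 = (-16 + 0) - 30 = -16 - 30 = -46)
(90 + H)**2 = (90 - 46)**2 = 44**2 = 1936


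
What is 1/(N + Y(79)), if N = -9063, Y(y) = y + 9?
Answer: -1/8975 ≈ -0.00011142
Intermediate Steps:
Y(y) = 9 + y
1/(N + Y(79)) = 1/(-9063 + (9 + 79)) = 1/(-9063 + 88) = 1/(-8975) = -1/8975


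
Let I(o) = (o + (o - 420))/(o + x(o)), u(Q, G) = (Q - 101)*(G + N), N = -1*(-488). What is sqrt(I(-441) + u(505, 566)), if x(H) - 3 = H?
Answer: sqrt(36556004946)/293 ≈ 652.55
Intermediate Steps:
x(H) = 3 + H
N = 488
u(Q, G) = (-101 + Q)*(488 + G) (u(Q, G) = (Q - 101)*(G + 488) = (-101 + Q)*(488 + G))
I(o) = (-420 + 2*o)/(3 + 2*o) (I(o) = (o + (o - 420))/(o + (3 + o)) = (o + (-420 + o))/(3 + 2*o) = (-420 + 2*o)/(3 + 2*o))
sqrt(I(-441) + u(505, 566)) = sqrt(2*(-210 - 441)/(3 + 2*(-441)) + (-49288 - 101*566 + 488*505 + 566*505)) = sqrt(2*(-651)/(3 - 882) + (-49288 - 57166 + 246440 + 285830)) = sqrt(2*(-651)/(-879) + 425816) = sqrt(2*(-1/879)*(-651) + 425816) = sqrt(434/293 + 425816) = sqrt(124764522/293) = sqrt(36556004946)/293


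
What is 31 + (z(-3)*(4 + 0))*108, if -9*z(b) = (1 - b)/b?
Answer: 95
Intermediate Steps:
z(b) = -(1 - b)/(9*b)
31 + (z(-3)*(4 + 0))*108 = 31 + (((⅑)*(-1 - 3)/(-3))*(4 + 0))*108 = 31 + (((⅑)*(-⅓)*(-4))*4)*108 = 31 + ((4/27)*4)*108 = 31 + (16/27)*108 = 31 + 64 = 95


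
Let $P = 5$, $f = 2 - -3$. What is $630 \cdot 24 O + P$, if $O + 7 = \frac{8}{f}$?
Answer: $-81643$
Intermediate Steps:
$f = 5$ ($f = 2 + 3 = 5$)
$O = - \frac{27}{5}$ ($O = -7 + \frac{8}{5} = - \frac{27}{5} \approx -5.4$)
$630 \cdot 24 O + P = 630 \cdot 24 \left(- \frac{27}{5}\right) + 5 = 630 \left(- \frac{648}{5}\right) + 5 = -81648 + 5 = -81643$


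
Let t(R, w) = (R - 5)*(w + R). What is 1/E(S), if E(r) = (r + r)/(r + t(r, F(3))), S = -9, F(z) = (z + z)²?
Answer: 43/2 ≈ 21.500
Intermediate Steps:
F(z) = 4*z² (F(z) = (2*z)² = 4*z²)
t(R, w) = (-5 + R)*(R + w)
E(r) = 2*r/(-180 + r² + 32*r) (E(r) = (r + r)/(r + (r² - 5*r - 20*3² + r*(4*3²))) = (2*r)/(r + (r² - 5*r - 20*9 + r*(4*9))) = (2*r)/(r + (r² - 5*r - 5*36 + r*36)) = (2*r)/(r + (r² - 5*r - 180 + 36*r)) = (2*r)/(r + (-180 + r² + 31*r)) = (2*r)/(-180 + r² + 32*r) = 2*r/(-180 + r² + 32*r))
1/E(S) = 1/(2*(-9)/(-180 + (-9)² + 32*(-9))) = 1/(2*(-9)/(-180 + 81 - 288)) = 1/(2*(-9)/(-387)) = 1/(2*(-9)*(-1/387)) = 1/(2/43) = 43/2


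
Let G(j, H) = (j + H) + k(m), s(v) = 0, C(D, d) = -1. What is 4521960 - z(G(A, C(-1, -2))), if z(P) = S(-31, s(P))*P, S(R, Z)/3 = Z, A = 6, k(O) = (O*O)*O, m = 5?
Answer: 4521960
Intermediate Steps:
k(O) = O³ (k(O) = O²*O = O³)
S(R, Z) = 3*Z
G(j, H) = 125 + H + j (G(j, H) = (j + H) + 5³ = (H + j) + 125 = 125 + H + j)
z(P) = 0 (z(P) = (3*0)*P = 0*P = 0)
4521960 - z(G(A, C(-1, -2))) = 4521960 - 1*0 = 4521960 + 0 = 4521960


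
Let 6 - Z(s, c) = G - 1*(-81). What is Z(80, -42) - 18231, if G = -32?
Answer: -18274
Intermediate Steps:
Z(s, c) = -43 (Z(s, c) = 6 - (-32 - 1*(-81)) = 6 - (-32 + 81) = 6 - 1*49 = 6 - 49 = -43)
Z(80, -42) - 18231 = -43 - 18231 = -18274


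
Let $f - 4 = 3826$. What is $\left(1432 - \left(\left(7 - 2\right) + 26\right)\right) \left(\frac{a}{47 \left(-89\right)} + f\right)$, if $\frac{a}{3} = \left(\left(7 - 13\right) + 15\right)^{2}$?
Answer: $\frac{22444926447}{4183} \approx 5.3658 \cdot 10^{6}$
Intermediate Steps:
$f = 3830$ ($f = 4 + 3826 = 3830$)
$a = 243$ ($a = 3 \left(\left(7 - 13\right) + 15\right)^{2} = 3 \left(-6 + 15\right)^{2} = 3 \cdot 9^{2} = 3 \cdot 81 = 243$)
$\left(1432 - \left(\left(7 - 2\right) + 26\right)\right) \left(\frac{a}{47 \left(-89\right)} + f\right) = \left(1432 - \left(\left(7 - 2\right) + 26\right)\right) \left(\frac{243}{47 \left(-89\right)} + 3830\right) = \left(1432 - \left(5 + 26\right)\right) \left(\frac{243}{-4183} + 3830\right) = \left(1432 - 31\right) \left(243 \left(- \frac{1}{4183}\right) + 3830\right) = \left(1432 - 31\right) \left(- \frac{243}{4183} + 3830\right) = 1401 \cdot \frac{16020647}{4183} = \frac{22444926447}{4183}$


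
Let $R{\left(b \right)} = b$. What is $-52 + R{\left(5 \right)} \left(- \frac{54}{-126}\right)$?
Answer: $- \frac{349}{7} \approx -49.857$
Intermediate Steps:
$-52 + R{\left(5 \right)} \left(- \frac{54}{-126}\right) = -52 + 5 \left(- \frac{54}{-126}\right) = -52 + 5 \left(\left(-54\right) \left(- \frac{1}{126}\right)\right) = -52 + 5 \cdot \frac{3}{7} = -52 + \frac{15}{7} = - \frac{349}{7}$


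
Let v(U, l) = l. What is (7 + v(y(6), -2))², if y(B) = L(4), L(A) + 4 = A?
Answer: 25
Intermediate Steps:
L(A) = -4 + A
y(B) = 0 (y(B) = -4 + 4 = 0)
(7 + v(y(6), -2))² = (7 - 2)² = 5² = 25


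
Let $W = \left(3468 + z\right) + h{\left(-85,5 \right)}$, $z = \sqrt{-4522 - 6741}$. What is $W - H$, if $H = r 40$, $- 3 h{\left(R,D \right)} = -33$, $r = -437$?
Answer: $20959 + i \sqrt{11263} \approx 20959.0 + 106.13 i$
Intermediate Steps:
$h{\left(R,D \right)} = 11$ ($h{\left(R,D \right)} = \left(- \frac{1}{3}\right) \left(-33\right) = 11$)
$z = i \sqrt{11263}$ ($z = \sqrt{-11263} = i \sqrt{11263} \approx 106.13 i$)
$H = -17480$ ($H = \left(-437\right) 40 = -17480$)
$W = 3479 + i \sqrt{11263}$ ($W = \left(3468 + i \sqrt{11263}\right) + 11 = 3479 + i \sqrt{11263} \approx 3479.0 + 106.13 i$)
$W - H = \left(3479 + i \sqrt{11263}\right) - -17480 = \left(3479 + i \sqrt{11263}\right) + 17480 = 20959 + i \sqrt{11263}$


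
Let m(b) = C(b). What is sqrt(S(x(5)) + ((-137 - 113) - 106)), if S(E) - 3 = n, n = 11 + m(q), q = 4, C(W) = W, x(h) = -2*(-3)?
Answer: 13*I*sqrt(2) ≈ 18.385*I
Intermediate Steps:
x(h) = 6
m(b) = b
n = 15 (n = 11 + 4 = 15)
S(E) = 18 (S(E) = 3 + 15 = 18)
sqrt(S(x(5)) + ((-137 - 113) - 106)) = sqrt(18 + ((-137 - 113) - 106)) = sqrt(18 + (-250 - 106)) = sqrt(18 - 356) = sqrt(-338) = 13*I*sqrt(2)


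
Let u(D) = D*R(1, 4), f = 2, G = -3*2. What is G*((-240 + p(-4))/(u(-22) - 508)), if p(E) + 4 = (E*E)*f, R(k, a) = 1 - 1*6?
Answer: -636/199 ≈ -3.1960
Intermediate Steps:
R(k, a) = -5 (R(k, a) = 1 - 6 = -5)
G = -6
u(D) = -5*D (u(D) = D*(-5) = -5*D)
p(E) = -4 + 2*E**2 (p(E) = -4 + (E*E)*2 = -4 + E**2*2 = -4 + 2*E**2)
G*((-240 + p(-4))/(u(-22) - 508)) = -6*(-240 + (-4 + 2*(-4)**2))/(-5*(-22) - 508) = -6*(-240 + (-4 + 2*16))/(110 - 508) = -6*(-240 + (-4 + 32))/(-398) = -6*(-240 + 28)*(-1)/398 = -(-1272)*(-1)/398 = -6*106/199 = -636/199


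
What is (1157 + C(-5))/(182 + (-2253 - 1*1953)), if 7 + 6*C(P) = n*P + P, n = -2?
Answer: -1735/6036 ≈ -0.28744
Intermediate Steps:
C(P) = -7/6 - P/6 (C(P) = -7/6 + (-2*P + P)/6 = -7/6 + (-P)/6 = -7/6 - P/6)
(1157 + C(-5))/(182 + (-2253 - 1*1953)) = (1157 + (-7/6 - ⅙*(-5)))/(182 + (-2253 - 1*1953)) = (1157 + (-7/6 + ⅚))/(182 + (-2253 - 1953)) = (1157 - ⅓)/(182 - 4206) = (3470/3)/(-4024) = (3470/3)*(-1/4024) = -1735/6036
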